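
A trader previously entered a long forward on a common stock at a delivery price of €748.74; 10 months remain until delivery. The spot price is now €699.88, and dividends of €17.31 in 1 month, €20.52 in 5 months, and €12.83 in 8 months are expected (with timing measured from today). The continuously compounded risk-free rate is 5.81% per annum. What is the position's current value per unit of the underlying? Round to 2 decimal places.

-€63.07

PV(remaining dividends) I = 17.31·e^(−0.0581·1/12) + 20.52·e^(−0.0581·5/12) + 12.83·e^(−0.0581·8/12) = 49.5982
Current forward F = (S − I)·e^(rT) = (699.88 − 49.5982)·e^(0.0581·10/12) = 650.2818 × 1.049608 = 682.5410
Value (long) = (F − K)·e^(−rT) = (682.5410 − 748.74) × 0.952737 = -63.0702
Value = -€63.07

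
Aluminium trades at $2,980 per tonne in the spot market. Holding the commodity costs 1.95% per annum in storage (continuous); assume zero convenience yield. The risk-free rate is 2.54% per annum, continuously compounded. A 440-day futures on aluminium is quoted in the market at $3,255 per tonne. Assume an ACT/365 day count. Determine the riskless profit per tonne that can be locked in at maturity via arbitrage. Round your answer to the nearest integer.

Fair futures: F* = S·e^(carry·T), with carry = (r + u) = 0.0254 + 0.0195 = 0.0449
F* = 2980 · e^(0.0449 × 440/365) = 2980 · e^0.054126 = 2980 × 1.055618 = $3145.7416
Market $3255 > fair $3145.7416: forward overpriced → cash-and-carry (buy spot, short the forward).
At maturity, profit = |F_mkt − F*| = |3255 − 3145.7416| = $109 per tonne

$109 per tonne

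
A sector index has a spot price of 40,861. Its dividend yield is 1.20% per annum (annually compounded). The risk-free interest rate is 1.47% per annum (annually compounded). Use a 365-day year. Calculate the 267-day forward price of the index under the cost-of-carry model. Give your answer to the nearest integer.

40,941

F = S · (1+r)^T / (1+q)^T
= 40861 × 1.010732 / 1.008764 = 40861 × 1.001951
F = 40,941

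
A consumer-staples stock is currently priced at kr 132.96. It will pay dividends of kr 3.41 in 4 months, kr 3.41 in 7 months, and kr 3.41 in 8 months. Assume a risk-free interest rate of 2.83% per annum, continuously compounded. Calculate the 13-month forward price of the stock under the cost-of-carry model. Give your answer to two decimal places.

PV(dividends) I = 3.41·e^(−0.0283·4/12) + 3.41·e^(−0.0283·7/12) + 3.41·e^(−0.0283·8/12)
I = 3.3780 + 3.3542 + 3.3463 = 10.0785
F = (S − I)·e^(rT) = (132.96 − 10.0785) · e^(0.0283·13/12)
= 122.8815 · e^0.030658 = 122.8815 × 1.031133 = kr 126.71

kr 126.71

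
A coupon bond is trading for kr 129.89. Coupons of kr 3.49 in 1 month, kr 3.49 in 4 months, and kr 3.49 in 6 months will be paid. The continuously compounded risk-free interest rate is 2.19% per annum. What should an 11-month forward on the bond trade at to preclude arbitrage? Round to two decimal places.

kr 121.91

PV(coupons) I = 3.49·e^(−0.0219·1/12) + 3.49·e^(−0.0219·4/12) + 3.49·e^(−0.0219·6/12)
I = 3.4836 + 3.4646 + 3.4520 = 10.4002
F = (S − I)·e^(rT) = (129.89 − 10.4002) · e^(0.0219·11/12)
= 119.4898 · e^0.020075 = 119.4898 × 1.020278 = kr 121.91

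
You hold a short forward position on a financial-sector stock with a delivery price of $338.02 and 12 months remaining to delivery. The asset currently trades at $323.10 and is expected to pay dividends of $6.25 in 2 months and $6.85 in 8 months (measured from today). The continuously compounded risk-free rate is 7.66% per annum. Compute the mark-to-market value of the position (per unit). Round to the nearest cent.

PV(remaining dividends) I = 6.25·e^(−0.0766·2/12) + 6.85·e^(−0.0766·8/12) = 12.6797
Current forward F = (S − I)·e^(rT) = (323.10 − 12.6797)·e^(0.0766·12/12) = 310.4203 × 1.079610 = 335.1329
Value (long) = (F − K)·e^(−rT) = (335.1329 − 338.02) × 0.926260 = -2.6742
Short position value = −(long value) = $2.67

$2.67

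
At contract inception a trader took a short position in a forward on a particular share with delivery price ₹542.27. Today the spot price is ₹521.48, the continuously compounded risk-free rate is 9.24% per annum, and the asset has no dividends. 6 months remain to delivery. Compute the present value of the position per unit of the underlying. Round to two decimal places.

Current fair forward for the remaining 6 months: F = S·e^(r·T), r = 0.0924
F = 521.48 · e^(0.0924 × 6/12) = 521.48 × 1.047284 = 546.1377
Value of long forward = (F − K)·e^(−rT) = (546.1377 − 542.27) · e^(−0.0924·6/12)
= 3.8677 × 0.954851 = 3.69
Short position value = −(long value) = -₹3.69

-₹3.69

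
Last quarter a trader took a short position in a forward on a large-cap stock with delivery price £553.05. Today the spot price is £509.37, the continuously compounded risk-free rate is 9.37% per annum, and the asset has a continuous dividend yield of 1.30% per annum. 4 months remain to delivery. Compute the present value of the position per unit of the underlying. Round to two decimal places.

£28.88

Current fair forward for the remaining 4 months: F = S·e^((r − q)·T), (r − q) = 0.0937 − 0.0130 = 0.0807
F = 509.37 · e^(0.0807 × 4/12) = 509.37 × 1.027265 = 523.2580
Value of long forward = (F − K)·e^(−rT) = (523.2580 − 553.05) · e^(−0.0937·4/12)
= -29.7920 × 0.969249 = -28.88
Short position value = −(long value) = £28.88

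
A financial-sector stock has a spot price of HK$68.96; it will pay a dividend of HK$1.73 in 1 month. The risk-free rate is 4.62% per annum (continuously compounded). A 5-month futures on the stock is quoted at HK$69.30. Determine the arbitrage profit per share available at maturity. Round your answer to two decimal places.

PV(dividends) I = 1.73·e^(−0.0462·1/12) = 1.7234
Fair futures F* = (S − I)·e^(rT) = (68.96 − 1.7234)·e^0.019250 = 67.2366 × 1.019436 = 68.5434
Market HK$69.30 > fair 68.5434: forward overpriced → cash-and-carry (borrow at r, buy the stock and collect the dividends, short the forward).
Profit at T = |F_mkt − F*| = |69.30 − 68.5434| = HK$0.76 per share

HK$0.76 per share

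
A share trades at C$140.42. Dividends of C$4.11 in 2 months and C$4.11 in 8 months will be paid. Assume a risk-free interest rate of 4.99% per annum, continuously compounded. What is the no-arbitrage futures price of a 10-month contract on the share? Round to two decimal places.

PV(dividends) I = 4.11·e^(−0.0499·2/12) + 4.11·e^(−0.0499·8/12)
I = 4.0760 + 3.9755 = 8.0515
F = (S − I)·e^(rT) = (140.42 − 8.0515) · e^(0.0499·10/12)
= 132.3685 · e^0.041583 = 132.3685 × 1.042460 = C$137.99

C$137.99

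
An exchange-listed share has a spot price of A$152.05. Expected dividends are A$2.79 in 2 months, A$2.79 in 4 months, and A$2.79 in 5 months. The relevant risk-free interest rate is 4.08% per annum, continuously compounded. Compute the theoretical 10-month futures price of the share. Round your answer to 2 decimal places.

A$148.76

PV(dividends) I = 2.79·e^(−0.0408·2/12) + 2.79·e^(−0.0408·4/12) + 2.79·e^(−0.0408·5/12)
I = 2.7711 + 2.7523 + 2.7430 = 8.2664
F = (S − I)·e^(rT) = (152.05 − 8.2664) · e^(0.0408·10/12)
= 143.7836 · e^0.034000 = 143.7836 × 1.034585 = A$148.76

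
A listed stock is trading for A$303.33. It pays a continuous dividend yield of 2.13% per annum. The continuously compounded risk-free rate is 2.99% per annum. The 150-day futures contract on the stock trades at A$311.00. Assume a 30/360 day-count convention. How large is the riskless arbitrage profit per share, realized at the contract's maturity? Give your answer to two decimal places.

Fair futures: F* = S·e^(carry·T), with carry = (r − q) = 0.0299 − 0.0213 = 0.0086
F* = 303.33 · e^(0.0086 × 150/360) = 303.33 · e^0.003583 = 303.33 × 1.003589 = A$304.4187
Market A$311.00 > fair A$304.4187: forward overpriced → cash-and-carry (buy spot, short the forward).
At maturity, profit = |F_mkt − F*| = |311.00 − 304.4187| = A$6.58 per share

A$6.58 per share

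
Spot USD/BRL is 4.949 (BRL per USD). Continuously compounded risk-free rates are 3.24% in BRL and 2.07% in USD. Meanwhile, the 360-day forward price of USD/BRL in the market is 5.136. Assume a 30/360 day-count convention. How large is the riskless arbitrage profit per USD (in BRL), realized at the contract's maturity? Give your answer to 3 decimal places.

Fair forward: F* = S·e^(carry·T), with carry = (r_BRL − r_USD) = 0.0324 − 0.0207 = 0.0117
F* = 4.949 · e^(0.0117 × 360/360) = 4.949 · e^0.011700 = 4.949 × 1.011769 = 5.0072
Market 5.136 > fair 5.0072: forward overpriced → cash-and-carry (buy spot, short the forward).
At maturity, profit = |F_mkt − F*| = |5.136 − 5.0072| = 0.129 per USD (in BRL)

0.129 per USD (in BRL)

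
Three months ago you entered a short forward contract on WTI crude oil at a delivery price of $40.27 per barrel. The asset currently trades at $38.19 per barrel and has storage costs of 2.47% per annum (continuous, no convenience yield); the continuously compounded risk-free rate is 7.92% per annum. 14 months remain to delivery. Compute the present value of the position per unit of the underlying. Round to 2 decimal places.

Current fair forward for the remaining 14 months: F = S·e^((r + u)·T), (r + u) = 0.0792 + 0.0247 = 0.1039
F = 38.19 · e^(0.1039 × 14/12) = 38.19 × 1.128869 = 43.1115
Value of long forward = (F − K)·e^(−rT) = (43.1115 − 40.27) · e^(−0.0792·14/12)
= 2.8415 × 0.911740 = 2.59
Short position value = −(long value) = -$2.59

-$2.59 per barrel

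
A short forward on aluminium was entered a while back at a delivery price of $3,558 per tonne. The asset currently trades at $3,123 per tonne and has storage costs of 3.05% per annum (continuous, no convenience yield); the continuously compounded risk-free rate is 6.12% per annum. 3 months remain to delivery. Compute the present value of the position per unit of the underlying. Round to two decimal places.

$357.07 per tonne

Current fair forward for the remaining 3 months: F = S·e^((r + u)·T), (r + u) = 0.0612 + 0.0305 = 0.0917
F = 3123 · e^(0.0917 × 3/12) = 3123 × 1.02318980 = 3195.4217
Value of long forward = (F − K)·e^(−rT) = (3195.4217 − 3558) · e^(−0.0612·3/12)
= -362.5783 × 0.98481645 = -357.07
Short position value = −(long value) = $357.07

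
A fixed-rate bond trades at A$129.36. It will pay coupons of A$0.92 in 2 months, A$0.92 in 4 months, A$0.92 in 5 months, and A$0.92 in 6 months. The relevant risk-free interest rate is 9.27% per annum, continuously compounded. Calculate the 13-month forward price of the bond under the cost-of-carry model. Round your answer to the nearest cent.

A$139.09

PV(coupons) I = 0.92·e^(−0.0927·2/12) + 0.92·e^(−0.0927·4/12) + 0.92·e^(−0.0927·5/12) + 0.92·e^(−0.0927·6/12)
I = 0.9059 + 0.8920 + 0.8851 + 0.8783 = 3.5613
F = (S − I)·e^(rT) = (129.36 − 3.5613) · e^(0.0927·13/12)
= 125.7987 · e^0.100425 = 125.7987 × 1.105641 = A$139.09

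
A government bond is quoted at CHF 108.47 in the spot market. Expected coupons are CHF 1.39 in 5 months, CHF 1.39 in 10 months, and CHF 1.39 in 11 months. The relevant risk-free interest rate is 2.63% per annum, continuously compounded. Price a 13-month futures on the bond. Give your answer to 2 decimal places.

CHF 107.40

PV(coupons) I = 1.39·e^(−0.0263·5/12) + 1.39·e^(−0.0263·10/12) + 1.39·e^(−0.0263·11/12)
I = 1.3749 + 1.3599 + 1.3569 = 4.0917
F = (S − I)·e^(rT) = (108.47 − 4.0917) · e^(0.0263·13/12)
= 104.3783 · e^0.028492 = 104.3783 × 1.028902 = CHF 107.40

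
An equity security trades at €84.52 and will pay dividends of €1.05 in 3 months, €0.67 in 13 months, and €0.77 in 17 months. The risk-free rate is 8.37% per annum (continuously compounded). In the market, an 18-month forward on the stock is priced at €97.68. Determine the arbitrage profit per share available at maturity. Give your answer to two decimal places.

PV(dividends) I = 1.05·e^(−0.0837·3/12) + 0.67·e^(−0.0837·13/12) + 0.77·e^(−0.0837·17/12) = 2.3241
Fair forward F* = (S − I)·e^(rT) = (84.52 − 2.3241)·e^0.125550 = 82.1959 × 1.133772 = 93.1914
Market €97.68 > fair 93.1914: forward overpriced → cash-and-carry (borrow at r, buy the stock and collect the dividends, short the forward).
Profit at T = |F_mkt − F*| = |97.68 − 93.1914| = €4.49 per share

€4.49 per share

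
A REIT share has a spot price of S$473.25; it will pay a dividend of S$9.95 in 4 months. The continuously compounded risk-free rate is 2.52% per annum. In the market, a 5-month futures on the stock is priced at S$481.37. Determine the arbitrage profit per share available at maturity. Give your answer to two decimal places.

S$13.10 per share

PV(dividends) I = 9.95·e^(−0.0252·4/12) = 9.8668
Fair futures F* = (S − I)·e^(rT) = (473.25 − 9.8668)·e^0.010500 = 463.3832 × 1.010555 = 468.2742
Market S$481.37 > fair 468.2742: forward overpriced → cash-and-carry (borrow at r, buy the stock and collect the dividends, short the forward).
Profit at T = |F_mkt − F*| = |481.37 − 468.2742| = S$13.10 per share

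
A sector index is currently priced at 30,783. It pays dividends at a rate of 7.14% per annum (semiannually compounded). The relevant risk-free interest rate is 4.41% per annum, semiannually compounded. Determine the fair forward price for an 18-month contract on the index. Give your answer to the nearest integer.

29,582

F = S · (1+r/2)^(2T) / (1+q/2)^(2T)
= 30783 × 1.067619 / 1.110969 = 30783 × 0.960980
F = 29,582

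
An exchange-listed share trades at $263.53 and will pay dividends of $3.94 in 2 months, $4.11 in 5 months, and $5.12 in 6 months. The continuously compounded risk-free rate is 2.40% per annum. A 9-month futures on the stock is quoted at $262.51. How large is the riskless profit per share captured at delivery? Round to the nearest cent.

PV(dividends) I = 3.94·e^(−0.0240·2/12) + 4.11·e^(−0.0240·5/12) + 5.12·e^(−0.0240·6/12) = 13.0523
Fair futures F* = (S − I)·e^(rT) = (263.53 − 13.0523)·e^0.018000 = 250.4777 × 1.018163 = 255.0271
Market $262.51 > fair 255.0271: forward overpriced → cash-and-carry (borrow at r, buy the stock and collect the dividends, short the forward).
Profit at T = |F_mkt − F*| = |262.51 − 255.0271| = $7.48 per share

$7.48 per share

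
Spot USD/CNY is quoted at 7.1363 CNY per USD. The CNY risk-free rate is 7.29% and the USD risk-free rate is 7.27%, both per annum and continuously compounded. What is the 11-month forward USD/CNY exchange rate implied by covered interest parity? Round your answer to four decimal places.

7.1376

F = S·e^((r_CNY − r_USD)T) = 7.1363 · e^((0.0729 − 0.0727) × 11/12)
= 7.1363 · e^0.000183 = 7.1363 × 1.000183
F = 7.1376 CNY per USD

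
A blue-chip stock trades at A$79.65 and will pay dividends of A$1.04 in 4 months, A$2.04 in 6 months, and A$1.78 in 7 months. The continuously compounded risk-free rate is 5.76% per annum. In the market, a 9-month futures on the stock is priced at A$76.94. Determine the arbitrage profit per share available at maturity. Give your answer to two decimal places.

A$1.29 per share

PV(dividends) I = 1.04·e^(−0.0576·4/12) + 2.04·e^(−0.0576·6/12) + 1.78·e^(−0.0576·7/12) = 4.7235
Fair futures F* = (S − I)·e^(rT) = (79.65 − 4.7235)·e^0.043200 = 74.9265 × 1.044147 = 78.2343
Market A$76.94 < fair 78.2343: forward underpriced → reverse cash-and-carry (short the stock, invest proceeds at r, pay the dividends, go long the forward).
Profit at T = |F_mkt − F*| = |76.94 − 78.2343| = A$1.29 per share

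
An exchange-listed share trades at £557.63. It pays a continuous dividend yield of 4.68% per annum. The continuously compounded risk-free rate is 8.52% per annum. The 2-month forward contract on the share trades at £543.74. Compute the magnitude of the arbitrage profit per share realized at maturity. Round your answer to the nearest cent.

Fair forward: F* = S·e^(carry·T), with carry = (r − q) = 0.0852 − 0.0468 = 0.0384
F* = 557.63 · e^(0.0384 × 2/12) = 557.63 · e^0.006400 = 557.63 × 1.006421 = £561.2105
Market £543.74 < fair £561.2105: forward underpriced → reverse cash-and-carry (short spot, go long the forward).
At maturity, profit = |F_mkt − F*| = |543.74 − 561.2105| = £17.47 per share

£17.47 per share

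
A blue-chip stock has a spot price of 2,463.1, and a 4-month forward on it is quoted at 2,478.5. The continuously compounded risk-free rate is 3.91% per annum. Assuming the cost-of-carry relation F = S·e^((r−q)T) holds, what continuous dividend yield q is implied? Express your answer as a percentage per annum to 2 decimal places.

From F = S·e^((r−q)T): (r − q) = ln(F/S)/T
ln(2478.5/2463.1) = ln(1.006252) = 0.006233
(r − q) = 0.006233 / (4/12) = 0.018699
q = r − ln(F/S)/T = 0.0391 − 0.018699 = 0.020401
q = 2.04%

2.04%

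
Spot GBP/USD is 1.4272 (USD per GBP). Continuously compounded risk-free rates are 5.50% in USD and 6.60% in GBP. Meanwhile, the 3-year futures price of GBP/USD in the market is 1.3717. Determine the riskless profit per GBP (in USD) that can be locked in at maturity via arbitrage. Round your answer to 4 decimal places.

Fair futures: F* = S·e^(carry·T), with carry = (r_USD − r_GBP) = 0.0550 − 0.0660 = -0.0110
F* = 1.4272 · e^(-0.0110 × 3) = 1.4272 · e^-0.033000 = 1.4272 × 0.967539 = 1.3809
Market 1.3717 < fair 1.3809: forward underpriced → reverse cash-and-carry (short spot, go long the forward).
At maturity, profit = |F_mkt − F*| = |1.3717 − 1.3809| = 0.0092 per GBP (in USD)

0.0092 per GBP (in USD)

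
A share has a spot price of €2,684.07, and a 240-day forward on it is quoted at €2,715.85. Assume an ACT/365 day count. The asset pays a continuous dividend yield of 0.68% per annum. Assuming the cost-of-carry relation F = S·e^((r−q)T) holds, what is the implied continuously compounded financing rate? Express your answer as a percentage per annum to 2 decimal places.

2.47%

From F = S·e^((r−q)T): (r − q) = ln(F/S)/T
ln(2715.85/2684.07) = ln(1.011840) = 0.011770
(r − q) = 0.011770 / (240/365) = 0.017900
r = ln(F/S)/T + q = 0.017900 + 0.0068 = 0.024700
r = 2.47%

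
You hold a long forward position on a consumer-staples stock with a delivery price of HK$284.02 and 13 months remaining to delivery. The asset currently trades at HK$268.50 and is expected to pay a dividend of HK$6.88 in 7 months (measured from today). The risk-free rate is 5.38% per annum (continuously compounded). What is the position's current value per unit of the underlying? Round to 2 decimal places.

PV(remaining dividends) I = 6.88·e^(−0.0538·7/12) = 6.6674
Current forward F = (S − I)·e^(rT) = (268.50 − 6.6674)·e^(0.0538·13/12) = 261.8326 × 1.060015 = 277.5465
Value (long) = (F − K)·e^(−rT) = (277.5465 − 284.02) × 0.943383 = -6.1070
Value = -HK$6.11

-HK$6.11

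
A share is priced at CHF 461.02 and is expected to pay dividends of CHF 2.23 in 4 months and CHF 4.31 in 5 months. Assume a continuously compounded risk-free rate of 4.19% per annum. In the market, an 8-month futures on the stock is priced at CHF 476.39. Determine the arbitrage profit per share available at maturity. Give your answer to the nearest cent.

CHF 8.93 per share

PV(dividends) I = 2.23·e^(−0.0419·4/12) + 4.31·e^(−0.0419·5/12) = 6.4345
Fair futures F* = (S − I)·e^(rT) = (461.02 − 6.4345)·e^0.027933 = 454.5855 × 1.028327 = 467.4625
Market CHF 476.39 > fair 467.4625: forward overpriced → cash-and-carry (borrow at r, buy the stock and collect the dividends, short the forward).
Profit at T = |F_mkt − F*| = |476.39 − 467.4625| = CHF 8.93 per share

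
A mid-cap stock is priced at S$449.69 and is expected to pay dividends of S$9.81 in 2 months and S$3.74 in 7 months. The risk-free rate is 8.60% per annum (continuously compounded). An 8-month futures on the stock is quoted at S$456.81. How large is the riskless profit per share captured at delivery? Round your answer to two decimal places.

PV(dividends) I = 9.81·e^(−0.0860·2/12) + 3.74·e^(−0.0860·7/12) = 13.2274
Fair futures F* = (S − I)·e^(rT) = (449.69 − 13.2274)·e^0.057333 = 436.4626 × 1.059008 = 462.2174
Market S$456.81 < fair 462.2174: forward underpriced → reverse cash-and-carry (short the stock, invest proceeds at r, pay the dividends, go long the forward).
Profit at T = |F_mkt − F*| = |456.81 − 462.2174| = S$5.41 per share

S$5.41 per share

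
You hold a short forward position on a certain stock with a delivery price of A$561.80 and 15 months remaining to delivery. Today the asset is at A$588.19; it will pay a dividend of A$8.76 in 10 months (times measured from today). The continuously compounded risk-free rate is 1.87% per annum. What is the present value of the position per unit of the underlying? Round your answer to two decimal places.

PV(remaining dividends) I = 8.76·e^(−0.0187·10/12) = 8.6245
Current forward F = (S − I)·e^(rT) = (588.19 − 8.6245)·e^(0.0187·15/12) = 579.5655 × 1.023650 = 593.2722
Value (long) = (F − K)·e^(−rT) = (593.2722 − 561.80) × 0.976896 = 30.7451
Short position value = −(long value) = -A$30.75

-A$30.75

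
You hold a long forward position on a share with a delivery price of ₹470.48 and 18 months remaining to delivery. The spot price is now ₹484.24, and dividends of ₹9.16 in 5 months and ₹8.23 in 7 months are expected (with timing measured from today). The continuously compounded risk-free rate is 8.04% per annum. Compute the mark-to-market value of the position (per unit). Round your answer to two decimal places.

₹50.50

PV(remaining dividends) I = 9.16·e^(−0.0804·5/12) + 8.23·e^(−0.0804·7/12) = 16.7111
Current forward F = (S − I)·e^(rT) = (484.24 − 16.7111)·e^(0.0804·18/12) = 467.5289 × 1.128174 = 527.4539
Value (long) = (F − K)·e^(−rT) = (527.4539 − 470.48) × 0.886388 = 50.5010
Value = ₹50.50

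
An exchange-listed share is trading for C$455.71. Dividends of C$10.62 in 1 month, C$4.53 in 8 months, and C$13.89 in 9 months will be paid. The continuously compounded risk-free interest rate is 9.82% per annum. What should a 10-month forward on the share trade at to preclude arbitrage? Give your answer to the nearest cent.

C$464.53

PV(dividends) I = 10.62·e^(−0.0982·1/12) + 4.53·e^(−0.0982·8/12) + 13.89·e^(−0.0982·9/12)
I = 10.5334 + 4.2429 + 12.9038 = 27.6801
F = (S − I)·e^(rT) = (455.71 − 27.6801) · e^(0.0982·10/12)
= 428.0299 · e^0.081833 = 428.0299 × 1.085275 = C$464.53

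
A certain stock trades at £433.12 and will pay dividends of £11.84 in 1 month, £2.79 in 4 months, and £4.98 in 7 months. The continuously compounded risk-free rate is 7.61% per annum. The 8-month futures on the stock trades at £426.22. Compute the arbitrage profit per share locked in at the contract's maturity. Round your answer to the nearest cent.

£9.19 per share

PV(dividends) I = 11.84·e^(−0.0761·1/12) + 2.79·e^(−0.0761·4/12) + 4.98·e^(−0.0761·7/12) = 19.2490
Fair futures F* = (S − I)·e^(rT) = (433.12 − 19.2490)·e^0.050733 = 413.8710 × 1.052042 = 435.4097
Market £426.22 < fair 435.4097: forward underpriced → reverse cash-and-carry (short the stock, invest proceeds at r, pay the dividends, go long the forward).
Profit at T = |F_mkt − F*| = |426.22 − 435.4097| = £9.19 per share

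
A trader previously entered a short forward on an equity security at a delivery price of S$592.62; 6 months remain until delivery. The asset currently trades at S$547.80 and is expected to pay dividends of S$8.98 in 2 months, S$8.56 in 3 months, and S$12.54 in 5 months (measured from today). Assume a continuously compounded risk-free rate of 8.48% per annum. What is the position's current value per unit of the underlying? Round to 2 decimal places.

S$49.56

PV(remaining dividends) I = 8.98·e^(−0.0848·2/12) + 8.56·e^(−0.0848·3/12) + 12.54·e^(−0.0848·5/12) = 29.3391
Current forward F = (S − I)·e^(rT) = (547.80 − 29.3391)·e^(0.0848·6/12) = 518.4609 × 1.043312 = 540.9165
Value (long) = (F − K)·e^(−rT) = (540.9165 − 592.62) × 0.958486 = -49.5571
Short position value = −(long value) = S$49.56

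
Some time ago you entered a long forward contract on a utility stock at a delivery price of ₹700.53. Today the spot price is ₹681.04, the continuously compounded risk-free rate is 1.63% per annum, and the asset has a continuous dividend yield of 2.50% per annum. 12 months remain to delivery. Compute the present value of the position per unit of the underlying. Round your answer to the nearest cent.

Current fair forward for the remaining 12 months: F = S·e^((r − q)·T), (r − q) = 0.0163 − 0.0250 = -0.0087
F = 681.04 · e^(-0.0087 × 12/12) = 681.04 × 0.991338 = 675.1408
Value of long forward = (F − K)·e^(−rT) = (675.1408 − 700.53) · e^(−0.0163·12/12)
= -25.3892 × 0.983832 = -24.98

-₹24.98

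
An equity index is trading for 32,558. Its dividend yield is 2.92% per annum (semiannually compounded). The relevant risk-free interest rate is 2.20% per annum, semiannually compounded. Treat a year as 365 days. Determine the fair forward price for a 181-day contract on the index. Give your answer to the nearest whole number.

F = S · (1+r/2)^(2T) / (1+q/2)^(2T)
= 32558 × 1.010909 / 1.014479 = 32558 × 0.996481
F = 32,443

32,443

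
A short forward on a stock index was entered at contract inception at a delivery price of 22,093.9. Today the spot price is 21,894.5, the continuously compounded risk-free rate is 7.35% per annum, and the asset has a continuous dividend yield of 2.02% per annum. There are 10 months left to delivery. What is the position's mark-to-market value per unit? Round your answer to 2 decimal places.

Current fair forward for the remaining 10 months: F = S·e^((r − q)·T), (r − q) = 0.0735 − 0.0202 = 0.0533
F = 21894.5 · e^(0.0533 × 10/12) = 21894.5 × 1.04541785 = 22888.9011
Value of long forward = (F − K)·e^(−rT) = (22888.9011 − 22093.9) · e^(−0.0735·10/12)
= 795.0011 × 0.94058806 = 747.77
Short position value = −(long value) = -747.77

-747.77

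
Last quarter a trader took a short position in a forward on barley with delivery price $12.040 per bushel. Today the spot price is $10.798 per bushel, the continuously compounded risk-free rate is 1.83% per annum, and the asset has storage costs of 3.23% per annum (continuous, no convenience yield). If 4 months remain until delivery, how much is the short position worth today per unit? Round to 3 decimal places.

Current fair forward for the remaining 4 months: F = S·e^((r + u)·T), (r + u) = 0.0183 + 0.0323 = 0.0506
F = 10.798 · e^(0.0506 × 4/12) = 10.798 × 1.017010 = 10.9817
Value of long forward = (F − K)·e^(−rT) = (10.9817 − 12.040) · e^(−0.0183·4/12)
= -1.0583 × 0.993919 = -1.052
Short position value = −(long value) = $1.052

$1.052 per bushel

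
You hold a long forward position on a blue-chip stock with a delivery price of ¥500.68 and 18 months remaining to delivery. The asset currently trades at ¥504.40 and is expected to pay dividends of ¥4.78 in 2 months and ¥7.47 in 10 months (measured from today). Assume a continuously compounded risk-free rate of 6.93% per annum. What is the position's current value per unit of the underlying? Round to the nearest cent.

PV(remaining dividends) I = 4.78·e^(−0.0693·2/12) + 7.47·e^(−0.0693·10/12) = 11.7759
Current forward F = (S − I)·e^(rT) = (504.40 − 11.7759)·e^(0.0693·18/12) = 492.6241 × 1.109545 = 546.5886
Value (long) = (F − K)·e^(−rT) = (546.5886 − 500.68) × 0.901270 = 41.3760
Value = ¥41.38

¥41.38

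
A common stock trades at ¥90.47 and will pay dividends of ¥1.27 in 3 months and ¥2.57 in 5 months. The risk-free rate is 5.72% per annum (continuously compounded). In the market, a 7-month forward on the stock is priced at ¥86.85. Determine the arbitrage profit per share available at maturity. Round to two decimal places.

¥2.80 per share

PV(dividends) I = 1.27·e^(−0.0572·3/12) + 2.57·e^(−0.0572·5/12) = 3.7614
Fair forward F* = (S − I)·e^(rT) = (90.47 − 3.7614)·e^0.033367 = 86.7086 × 1.033930 = 89.6506
Market ¥86.85 < fair 89.6506: forward underpriced → reverse cash-and-carry (short the stock, invest proceeds at r, pay the dividends, go long the forward).
Profit at T = |F_mkt − F*| = |86.85 − 89.6506| = ¥2.80 per share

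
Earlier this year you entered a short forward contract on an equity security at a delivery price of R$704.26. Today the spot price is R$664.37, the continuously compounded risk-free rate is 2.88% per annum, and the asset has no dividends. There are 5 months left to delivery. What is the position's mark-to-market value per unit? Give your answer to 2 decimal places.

R$31.49

Current fair forward for the remaining 5 months: F = S·e^(r·T), r = 0.0288
F = 664.37 · e^(0.0288 × 5/12) = 664.37 × 1.012072 = 672.3903
Value of long forward = (F − K)·e^(−rT) = (672.3903 − 704.26) · e^(−0.0288·5/12)
= -31.8697 × 0.988072 = -31.49
Short position value = −(long value) = R$31.49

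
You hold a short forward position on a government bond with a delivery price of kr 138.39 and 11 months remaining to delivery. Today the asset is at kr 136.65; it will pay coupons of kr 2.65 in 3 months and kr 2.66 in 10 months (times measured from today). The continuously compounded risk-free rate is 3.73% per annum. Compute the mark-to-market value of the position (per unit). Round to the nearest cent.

kr 2.29

PV(remaining coupons) I = 2.65·e^(−0.0373·3/12) + 2.66·e^(−0.0373·10/12) = 5.2040
Current forward F = (S − I)·e^(rT) = (136.65 − 5.2040)·e^(0.0373·11/12) = 131.4460 × 1.034783 = 136.0181
Value (long) = (F − K)·e^(−rT) = (136.0181 − 138.39) × 0.966386 = -2.2922
Short position value = −(long value) = kr 2.29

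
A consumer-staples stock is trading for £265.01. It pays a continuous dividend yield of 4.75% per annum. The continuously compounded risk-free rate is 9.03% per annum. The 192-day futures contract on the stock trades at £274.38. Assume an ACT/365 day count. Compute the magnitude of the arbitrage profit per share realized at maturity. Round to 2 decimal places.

£3.34 per share

Fair futures: F* = S·e^(carry·T), with carry = (r − q) = 0.0903 − 0.0475 = 0.0428
F* = 265.01 · e^(0.0428 × 192/365) = 265.01 · e^0.022514 = 265.01 × 1.022769 = £271.0440
Market £274.38 > fair £271.0440: forward overpriced → cash-and-carry (buy spot, short the forward).
At maturity, profit = |F_mkt − F*| = |274.38 − 271.0440| = £3.34 per share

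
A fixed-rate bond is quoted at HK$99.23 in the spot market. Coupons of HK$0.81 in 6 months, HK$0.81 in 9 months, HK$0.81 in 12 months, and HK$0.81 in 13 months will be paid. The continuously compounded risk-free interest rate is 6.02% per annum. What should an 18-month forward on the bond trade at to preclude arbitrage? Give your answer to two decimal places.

PV(coupons) I = 0.81·e^(−0.0602·6/12) + 0.81·e^(−0.0602·9/12) + 0.81·e^(−0.0602·12/12) + 0.81·e^(−0.0602·13/12)
I = 0.7860 + 0.7742 + 0.7627 + 0.7589 = 3.0818
F = (S − I)·e^(rT) = (99.23 − 3.0818) · e^(0.0602·18/12)
= 96.1482 · e^0.090300 = 96.1482 × 1.094503 = HK$105.23

HK$105.23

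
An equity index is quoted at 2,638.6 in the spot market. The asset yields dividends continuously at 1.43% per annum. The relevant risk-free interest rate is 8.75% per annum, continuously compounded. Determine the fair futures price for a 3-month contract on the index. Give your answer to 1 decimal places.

F = S·e^((r − q)T) = 2638.6 · e^((0.0875 − 0.0143) × 3/12)
= 2638.6 · e^0.018300 = 2638.6 × 1.018468
F = 2,687.3

2,687.3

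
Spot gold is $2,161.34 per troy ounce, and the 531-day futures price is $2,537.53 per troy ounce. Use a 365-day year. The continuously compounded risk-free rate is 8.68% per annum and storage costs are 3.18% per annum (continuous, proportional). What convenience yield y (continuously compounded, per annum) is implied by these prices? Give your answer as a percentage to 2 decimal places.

F = S·e^((r+u−y)T) ⇒ (r+u−y) = ln(F/S)/T
ln(2537.53/2161.34) = 0.160463; /T ⇒ 0.110299
y = r + u − ln(F/S)/T = 0.0868 + 0.0318 − 0.110299 = 0.008301
y = 0.83%

0.83%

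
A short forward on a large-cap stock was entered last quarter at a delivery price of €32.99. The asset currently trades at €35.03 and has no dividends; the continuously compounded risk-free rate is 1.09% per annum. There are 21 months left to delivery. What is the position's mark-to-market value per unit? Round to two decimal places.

-€2.66

Current fair forward for the remaining 21 months: F = S·e^(r·T), r = 0.0109
F = 35.03 · e^(0.0109 × 21/12) = 35.03 × 1.019258 = 35.7046
Value of long forward = (F − K)·e^(−rT) = (35.7046 − 32.99) · e^(−0.0109·21/12)
= 2.7146 × 0.981106 = 2.66
Short position value = −(long value) = -€2.66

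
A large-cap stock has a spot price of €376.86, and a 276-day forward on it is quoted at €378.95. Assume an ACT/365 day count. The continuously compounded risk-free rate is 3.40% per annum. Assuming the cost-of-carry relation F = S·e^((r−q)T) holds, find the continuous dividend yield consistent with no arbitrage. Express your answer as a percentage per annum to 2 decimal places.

2.67%

From F = S·e^((r−q)T): (r − q) = ln(F/S)/T
ln(378.95/376.86) = ln(1.005546) = 0.005531
(r − q) = 0.005531 / (276/365) = 0.007315
q = r − ln(F/S)/T = 0.0340 − 0.007315 = 0.026685
q = 2.67%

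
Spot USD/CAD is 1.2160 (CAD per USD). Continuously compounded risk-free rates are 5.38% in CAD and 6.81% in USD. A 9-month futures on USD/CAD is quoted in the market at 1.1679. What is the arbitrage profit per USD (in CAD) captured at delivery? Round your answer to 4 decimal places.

Fair futures: F* = S·e^(carry·T), with carry = (r_CAD − r_USD) = 0.0538 − 0.0681 = -0.0143
F* = 1.2160 · e^(-0.0143 × 9/12) = 1.2160 · e^-0.010725 = 1.2160 × 0.989332 = 1.2030
Market 1.1679 < fair 1.2030: forward underpriced → reverse cash-and-carry (short spot, go long the forward).
At maturity, profit = |F_mkt − F*| = |1.1679 − 1.2030| = 0.0351 per USD (in CAD)

0.0351 per USD (in CAD)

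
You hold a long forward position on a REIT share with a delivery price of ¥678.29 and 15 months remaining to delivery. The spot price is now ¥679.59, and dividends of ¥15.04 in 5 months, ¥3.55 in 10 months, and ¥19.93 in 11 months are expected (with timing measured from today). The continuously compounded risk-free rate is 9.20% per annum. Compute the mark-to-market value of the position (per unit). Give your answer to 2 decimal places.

PV(remaining dividends) I = 15.04·e^(−0.0920·5/12) + 3.55·e^(−0.0920·10/12) + 19.93·e^(−0.0920·11/12) = 36.0805
Current forward F = (S − I)·e^(rT) = (679.59 − 36.0805)·e^(0.0920·15/12) = 643.5095 × 1.121873 = 721.9359
Value (long) = (F − K)·e^(−rT) = (721.9359 − 678.29) × 0.891366 = 38.9045
Value = ¥38.90

¥38.90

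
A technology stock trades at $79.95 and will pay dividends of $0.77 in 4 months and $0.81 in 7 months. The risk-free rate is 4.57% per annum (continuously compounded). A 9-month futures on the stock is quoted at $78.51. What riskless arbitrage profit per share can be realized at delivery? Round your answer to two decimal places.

$2.63 per share

PV(dividends) I = 0.77·e^(−0.0457·4/12) + 0.81·e^(−0.0457·7/12) = 1.5471
Fair futures F* = (S − I)·e^(rT) = (79.95 − 1.5471)·e^0.034275 = 78.4029 × 1.034869 = 81.1367
Market $78.51 < fair 81.1367: forward underpriced → reverse cash-and-carry (short the stock, invest proceeds at r, pay the dividends, go long the forward).
Profit at T = |F_mkt − F*| = |78.51 − 81.1367| = $2.63 per share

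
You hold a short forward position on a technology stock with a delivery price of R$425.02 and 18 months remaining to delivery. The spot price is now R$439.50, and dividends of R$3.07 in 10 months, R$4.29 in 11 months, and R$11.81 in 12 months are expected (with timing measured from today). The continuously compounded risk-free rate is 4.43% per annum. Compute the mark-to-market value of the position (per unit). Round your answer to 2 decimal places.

PV(remaining dividends) I = 3.07·e^(−0.0443·10/12) + 4.29·e^(−0.0443·11/12) + 11.81·e^(−0.0443·12/12) = 18.3762
Current forward F = (S − I)·e^(rT) = (439.50 − 18.3762)·e^(0.0443·18/12) = 421.1238 × 1.068708 = 450.0584
Value (long) = (F − K)·e^(−rT) = (450.0584 − 425.02) × 0.935710 = 23.4287
Short position value = −(long value) = -R$23.43

-R$23.43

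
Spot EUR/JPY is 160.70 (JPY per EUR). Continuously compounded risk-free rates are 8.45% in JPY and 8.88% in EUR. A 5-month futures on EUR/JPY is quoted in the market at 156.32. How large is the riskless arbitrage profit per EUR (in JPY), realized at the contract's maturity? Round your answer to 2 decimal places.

4.09 per EUR (in JPY)

Fair futures: F* = S·e^(carry·T), with carry = (r_JPY − r_EUR) = 0.0845 − 0.0888 = -0.0043
F* = 160.70 · e^(-0.0043 × 5/12) = 160.70 · e^-0.001792 = 160.70 × 0.998210 = 160.4123
Market 156.32 < fair 160.4123: forward underpriced → reverse cash-and-carry (short spot, go long the forward).
At maturity, profit = |F_mkt − F*| = |156.32 − 160.4123| = 4.09 per EUR (in JPY)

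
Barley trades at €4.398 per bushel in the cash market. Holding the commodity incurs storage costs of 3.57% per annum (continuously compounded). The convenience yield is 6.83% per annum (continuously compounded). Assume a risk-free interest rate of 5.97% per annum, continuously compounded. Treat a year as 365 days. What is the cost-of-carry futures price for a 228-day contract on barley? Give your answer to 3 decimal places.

€4.473 per bushel

Net carry = r + u − y = 0.0597 + 0.0357 − 0.0683 = 0.0271
F = S·e^((r+u−y)T) = 4.398 · e^(0.0271 × 228/365) = 4.398 · e^0.016928
= 4.398 × 1.017072 = €4.473 per bushel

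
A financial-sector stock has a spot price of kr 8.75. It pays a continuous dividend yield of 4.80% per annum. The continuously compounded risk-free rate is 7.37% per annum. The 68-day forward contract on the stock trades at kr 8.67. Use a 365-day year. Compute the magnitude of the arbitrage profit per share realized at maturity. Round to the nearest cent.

kr 0.12 per share

Fair forward: F* = S·e^(carry·T), with carry = (r − q) = 0.0737 − 0.0480 = 0.0257
F* = 8.75 · e^(0.0257 × 68/365) = 8.75 · e^0.004788 = 8.75 × 1.004799 = kr 8.7920
Market kr 8.67 < fair kr 8.7920: forward underpriced → reverse cash-and-carry (short spot, go long the forward).
At maturity, profit = |F_mkt − F*| = |8.67 − 8.7920| = kr 0.12 per share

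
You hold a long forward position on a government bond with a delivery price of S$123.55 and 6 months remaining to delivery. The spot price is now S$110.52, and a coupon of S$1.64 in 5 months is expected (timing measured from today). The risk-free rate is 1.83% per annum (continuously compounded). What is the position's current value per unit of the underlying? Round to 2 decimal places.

-S$13.53

PV(remaining coupons) I = 1.64·e^(−0.0183·5/12) = 1.6275
Current forward F = (S − I)·e^(rT) = (110.52 − 1.6275)·e^(0.0183·6/12) = 108.8925 × 1.009192 = 109.8934
Value (long) = (F − K)·e^(−rT) = (109.8934 − 123.55) × 0.990892 = -13.5322
Value = -S$13.53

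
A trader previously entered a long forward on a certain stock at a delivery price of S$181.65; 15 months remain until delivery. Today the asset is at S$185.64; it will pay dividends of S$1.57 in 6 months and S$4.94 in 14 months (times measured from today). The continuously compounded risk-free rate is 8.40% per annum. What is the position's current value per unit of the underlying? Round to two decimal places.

PV(remaining dividends) I = 1.57·e^(−0.0840·6/12) + 4.94·e^(−0.0840·14/12) = 5.9843
Current forward F = (S − I)·e^(rT) = (185.64 − 5.9843)·e^(0.0840·15/12) = 179.6557 × 1.110711 = 199.5456
Value (long) = (F − K)·e^(−rT) = (199.5456 − 181.65) × 0.900325 = 16.1119
Value = S$16.11

S$16.11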